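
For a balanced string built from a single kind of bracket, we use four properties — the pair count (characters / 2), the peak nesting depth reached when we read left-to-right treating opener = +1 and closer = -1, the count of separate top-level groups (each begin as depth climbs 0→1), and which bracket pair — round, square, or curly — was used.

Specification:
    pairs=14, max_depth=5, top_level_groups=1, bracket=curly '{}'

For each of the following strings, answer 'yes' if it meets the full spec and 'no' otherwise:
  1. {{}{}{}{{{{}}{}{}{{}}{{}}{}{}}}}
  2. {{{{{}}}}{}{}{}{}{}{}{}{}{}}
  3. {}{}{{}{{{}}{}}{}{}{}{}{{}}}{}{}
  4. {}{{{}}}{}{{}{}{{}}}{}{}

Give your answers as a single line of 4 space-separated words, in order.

Answer: no yes no no

Derivation:
String 1 '{{}{}{}{{{{}}{}{}{{}}{{}}{}{}}}}': depth seq [1 2 1 2 1 2 1 2 3 4 5 4 3 4 3 4 3 4 5 4 3 4 5 4 3 4 3 4 3 2 1 0]
  -> pairs=16 depth=5 groups=1 -> no
String 2 '{{{{{}}}}{}{}{}{}{}{}{}{}{}}': depth seq [1 2 3 4 5 4 3 2 1 2 1 2 1 2 1 2 1 2 1 2 1 2 1 2 1 2 1 0]
  -> pairs=14 depth=5 groups=1 -> yes
String 3 '{}{}{{}{{{}}{}}{}{}{}{}{{}}}{}{}': depth seq [1 0 1 0 1 2 1 2 3 4 3 2 3 2 1 2 1 2 1 2 1 2 1 2 3 2 1 0 1 0 1 0]
  -> pairs=16 depth=4 groups=5 -> no
String 4 '{}{{{}}}{}{{}{}{{}}}{}{}': depth seq [1 0 1 2 3 2 1 0 1 0 1 2 1 2 1 2 3 2 1 0 1 0 1 0]
  -> pairs=12 depth=3 groups=6 -> no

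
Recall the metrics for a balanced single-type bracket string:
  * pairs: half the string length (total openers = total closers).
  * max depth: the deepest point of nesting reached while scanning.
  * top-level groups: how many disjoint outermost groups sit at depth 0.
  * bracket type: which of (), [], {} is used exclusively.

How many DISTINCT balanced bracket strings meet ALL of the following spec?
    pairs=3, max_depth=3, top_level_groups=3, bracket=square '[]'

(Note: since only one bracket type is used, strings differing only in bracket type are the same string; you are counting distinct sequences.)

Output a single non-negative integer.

Spec: pairs=3 depth=3 groups=3
Count(depth <= 3) = 1
Count(depth <= 2) = 1
Count(depth == 3) = 1 - 1 = 0

Answer: 0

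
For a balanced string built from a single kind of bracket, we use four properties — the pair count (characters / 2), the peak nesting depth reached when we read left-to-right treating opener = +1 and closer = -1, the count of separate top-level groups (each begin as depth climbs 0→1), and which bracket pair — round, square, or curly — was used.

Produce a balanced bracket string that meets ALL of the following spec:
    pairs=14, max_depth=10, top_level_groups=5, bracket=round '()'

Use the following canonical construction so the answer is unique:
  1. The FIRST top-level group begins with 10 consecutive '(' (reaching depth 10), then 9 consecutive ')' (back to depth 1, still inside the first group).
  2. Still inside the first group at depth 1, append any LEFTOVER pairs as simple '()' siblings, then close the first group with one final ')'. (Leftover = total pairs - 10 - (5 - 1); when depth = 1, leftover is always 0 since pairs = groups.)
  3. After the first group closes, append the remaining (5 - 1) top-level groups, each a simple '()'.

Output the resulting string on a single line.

Answer: (((((((((())))))))))()()()()

Derivation:
Spec: pairs=14 depth=10 groups=5
Leftover pairs = 14 - 10 - (5-1) = 0
First group: deep chain of depth 10 + 0 sibling pairs
Remaining 4 groups: simple '()' each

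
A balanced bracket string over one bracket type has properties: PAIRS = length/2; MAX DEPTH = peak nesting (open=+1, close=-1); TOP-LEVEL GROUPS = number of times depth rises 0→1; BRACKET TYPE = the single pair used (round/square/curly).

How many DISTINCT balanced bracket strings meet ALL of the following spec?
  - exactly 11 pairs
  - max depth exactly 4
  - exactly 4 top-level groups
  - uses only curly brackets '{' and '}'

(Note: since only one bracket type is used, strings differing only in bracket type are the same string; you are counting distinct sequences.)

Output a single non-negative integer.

Spec: pairs=11 depth=4 groups=4
Count(depth <= 4) = 5372
Count(depth <= 3) = 2528
Count(depth == 4) = 5372 - 2528 = 2844

Answer: 2844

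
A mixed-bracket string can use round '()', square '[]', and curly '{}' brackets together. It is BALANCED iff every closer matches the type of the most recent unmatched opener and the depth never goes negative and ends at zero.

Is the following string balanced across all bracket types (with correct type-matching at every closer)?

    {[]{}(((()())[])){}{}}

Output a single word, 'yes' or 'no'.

pos 0: push '{'; stack = {
pos 1: push '['; stack = {[
pos 2: ']' matches '['; pop; stack = {
pos 3: push '{'; stack = {{
pos 4: '}' matches '{'; pop; stack = {
pos 5: push '('; stack = {(
pos 6: push '('; stack = {((
pos 7: push '('; stack = {(((
pos 8: push '('; stack = {((((
pos 9: ')' matches '('; pop; stack = {(((
pos 10: push '('; stack = {((((
pos 11: ')' matches '('; pop; stack = {(((
pos 12: ')' matches '('; pop; stack = {((
pos 13: push '['; stack = {(([
pos 14: ']' matches '['; pop; stack = {((
pos 15: ')' matches '('; pop; stack = {(
pos 16: ')' matches '('; pop; stack = {
pos 17: push '{'; stack = {{
pos 18: '}' matches '{'; pop; stack = {
pos 19: push '{'; stack = {{
pos 20: '}' matches '{'; pop; stack = {
pos 21: '}' matches '{'; pop; stack = (empty)
end: stack empty → VALID
Verdict: properly nested → yes

Answer: yes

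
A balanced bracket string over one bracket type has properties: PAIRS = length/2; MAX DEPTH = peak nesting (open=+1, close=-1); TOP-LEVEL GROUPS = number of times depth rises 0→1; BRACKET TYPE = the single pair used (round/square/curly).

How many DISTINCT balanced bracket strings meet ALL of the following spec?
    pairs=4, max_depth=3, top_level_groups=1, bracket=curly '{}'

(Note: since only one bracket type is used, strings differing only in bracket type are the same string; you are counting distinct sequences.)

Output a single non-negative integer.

Spec: pairs=4 depth=3 groups=1
Count(depth <= 3) = 4
Count(depth <= 2) = 1
Count(depth == 3) = 4 - 1 = 3

Answer: 3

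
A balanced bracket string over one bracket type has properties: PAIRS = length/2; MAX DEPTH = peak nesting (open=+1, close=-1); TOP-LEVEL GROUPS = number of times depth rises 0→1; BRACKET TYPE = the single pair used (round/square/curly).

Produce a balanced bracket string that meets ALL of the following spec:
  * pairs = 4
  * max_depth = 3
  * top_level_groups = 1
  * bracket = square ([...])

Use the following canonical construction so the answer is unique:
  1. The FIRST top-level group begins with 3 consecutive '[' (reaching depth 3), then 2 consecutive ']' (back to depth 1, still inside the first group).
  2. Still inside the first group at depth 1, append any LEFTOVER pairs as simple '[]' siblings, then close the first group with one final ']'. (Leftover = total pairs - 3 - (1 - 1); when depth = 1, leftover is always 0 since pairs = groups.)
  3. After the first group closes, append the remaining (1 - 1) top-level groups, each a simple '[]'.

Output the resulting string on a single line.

Answer: [[[]][]]

Derivation:
Spec: pairs=4 depth=3 groups=1
Leftover pairs = 4 - 3 - (1-1) = 1
First group: deep chain of depth 3 + 1 sibling pairs
Remaining 0 groups: simple '[]' each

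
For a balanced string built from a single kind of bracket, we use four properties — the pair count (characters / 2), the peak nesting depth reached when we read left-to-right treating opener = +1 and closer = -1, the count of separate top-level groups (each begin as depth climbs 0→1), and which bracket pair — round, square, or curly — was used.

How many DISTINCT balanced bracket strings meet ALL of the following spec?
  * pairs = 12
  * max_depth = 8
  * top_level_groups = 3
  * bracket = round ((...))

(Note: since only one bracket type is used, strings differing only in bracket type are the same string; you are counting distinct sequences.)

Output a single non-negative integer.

Spec: pairs=12 depth=8 groups=3
Count(depth <= 8) = 41936
Count(depth <= 7) = 41537
Count(depth == 8) = 41936 - 41537 = 399

Answer: 399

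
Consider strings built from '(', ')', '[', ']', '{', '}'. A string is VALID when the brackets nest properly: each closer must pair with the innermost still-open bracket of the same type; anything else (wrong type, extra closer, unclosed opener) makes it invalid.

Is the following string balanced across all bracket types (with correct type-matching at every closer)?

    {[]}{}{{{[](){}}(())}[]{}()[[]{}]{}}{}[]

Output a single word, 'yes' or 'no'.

pos 0: push '{'; stack = {
pos 1: push '['; stack = {[
pos 2: ']' matches '['; pop; stack = {
pos 3: '}' matches '{'; pop; stack = (empty)
pos 4: push '{'; stack = {
pos 5: '}' matches '{'; pop; stack = (empty)
pos 6: push '{'; stack = {
pos 7: push '{'; stack = {{
pos 8: push '{'; stack = {{{
pos 9: push '['; stack = {{{[
pos 10: ']' matches '['; pop; stack = {{{
pos 11: push '('; stack = {{{(
pos 12: ')' matches '('; pop; stack = {{{
pos 13: push '{'; stack = {{{{
pos 14: '}' matches '{'; pop; stack = {{{
pos 15: '}' matches '{'; pop; stack = {{
pos 16: push '('; stack = {{(
pos 17: push '('; stack = {{((
pos 18: ')' matches '('; pop; stack = {{(
pos 19: ')' matches '('; pop; stack = {{
pos 20: '}' matches '{'; pop; stack = {
pos 21: push '['; stack = {[
pos 22: ']' matches '['; pop; stack = {
pos 23: push '{'; stack = {{
pos 24: '}' matches '{'; pop; stack = {
pos 25: push '('; stack = {(
pos 26: ')' matches '('; pop; stack = {
pos 27: push '['; stack = {[
pos 28: push '['; stack = {[[
pos 29: ']' matches '['; pop; stack = {[
pos 30: push '{'; stack = {[{
pos 31: '}' matches '{'; pop; stack = {[
pos 32: ']' matches '['; pop; stack = {
pos 33: push '{'; stack = {{
pos 34: '}' matches '{'; pop; stack = {
pos 35: '}' matches '{'; pop; stack = (empty)
pos 36: push '{'; stack = {
pos 37: '}' matches '{'; pop; stack = (empty)
pos 38: push '['; stack = [
pos 39: ']' matches '['; pop; stack = (empty)
end: stack empty → VALID
Verdict: properly nested → yes

Answer: yes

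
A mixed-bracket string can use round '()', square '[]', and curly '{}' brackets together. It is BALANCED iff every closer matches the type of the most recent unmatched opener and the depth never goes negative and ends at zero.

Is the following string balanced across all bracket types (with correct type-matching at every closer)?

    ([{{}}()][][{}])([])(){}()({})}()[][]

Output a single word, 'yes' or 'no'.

Answer: no

Derivation:
pos 0: push '('; stack = (
pos 1: push '['; stack = ([
pos 2: push '{'; stack = ([{
pos 3: push '{'; stack = ([{{
pos 4: '}' matches '{'; pop; stack = ([{
pos 5: '}' matches '{'; pop; stack = ([
pos 6: push '('; stack = ([(
pos 7: ')' matches '('; pop; stack = ([
pos 8: ']' matches '['; pop; stack = (
pos 9: push '['; stack = ([
pos 10: ']' matches '['; pop; stack = (
pos 11: push '['; stack = ([
pos 12: push '{'; stack = ([{
pos 13: '}' matches '{'; pop; stack = ([
pos 14: ']' matches '['; pop; stack = (
pos 15: ')' matches '('; pop; stack = (empty)
pos 16: push '('; stack = (
pos 17: push '['; stack = ([
pos 18: ']' matches '['; pop; stack = (
pos 19: ')' matches '('; pop; stack = (empty)
pos 20: push '('; stack = (
pos 21: ')' matches '('; pop; stack = (empty)
pos 22: push '{'; stack = {
pos 23: '}' matches '{'; pop; stack = (empty)
pos 24: push '('; stack = (
pos 25: ')' matches '('; pop; stack = (empty)
pos 26: push '('; stack = (
pos 27: push '{'; stack = ({
pos 28: '}' matches '{'; pop; stack = (
pos 29: ')' matches '('; pop; stack = (empty)
pos 30: saw closer '}' but stack is empty → INVALID
Verdict: unmatched closer '}' at position 30 → no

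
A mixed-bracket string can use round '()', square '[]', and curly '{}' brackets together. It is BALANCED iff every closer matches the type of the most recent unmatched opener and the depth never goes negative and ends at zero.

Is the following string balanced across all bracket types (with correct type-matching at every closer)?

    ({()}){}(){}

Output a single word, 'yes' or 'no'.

Answer: yes

Derivation:
pos 0: push '('; stack = (
pos 1: push '{'; stack = ({
pos 2: push '('; stack = ({(
pos 3: ')' matches '('; pop; stack = ({
pos 4: '}' matches '{'; pop; stack = (
pos 5: ')' matches '('; pop; stack = (empty)
pos 6: push '{'; stack = {
pos 7: '}' matches '{'; pop; stack = (empty)
pos 8: push '('; stack = (
pos 9: ')' matches '('; pop; stack = (empty)
pos 10: push '{'; stack = {
pos 11: '}' matches '{'; pop; stack = (empty)
end: stack empty → VALID
Verdict: properly nested → yes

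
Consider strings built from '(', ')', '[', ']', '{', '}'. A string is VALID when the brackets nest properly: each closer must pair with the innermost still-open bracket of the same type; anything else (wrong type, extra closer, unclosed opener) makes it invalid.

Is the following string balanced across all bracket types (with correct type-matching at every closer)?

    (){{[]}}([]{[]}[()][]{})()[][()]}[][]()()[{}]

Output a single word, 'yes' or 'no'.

Answer: no

Derivation:
pos 0: push '('; stack = (
pos 1: ')' matches '('; pop; stack = (empty)
pos 2: push '{'; stack = {
pos 3: push '{'; stack = {{
pos 4: push '['; stack = {{[
pos 5: ']' matches '['; pop; stack = {{
pos 6: '}' matches '{'; pop; stack = {
pos 7: '}' matches '{'; pop; stack = (empty)
pos 8: push '('; stack = (
pos 9: push '['; stack = ([
pos 10: ']' matches '['; pop; stack = (
pos 11: push '{'; stack = ({
pos 12: push '['; stack = ({[
pos 13: ']' matches '['; pop; stack = ({
pos 14: '}' matches '{'; pop; stack = (
pos 15: push '['; stack = ([
pos 16: push '('; stack = ([(
pos 17: ')' matches '('; pop; stack = ([
pos 18: ']' matches '['; pop; stack = (
pos 19: push '['; stack = ([
pos 20: ']' matches '['; pop; stack = (
pos 21: push '{'; stack = ({
pos 22: '}' matches '{'; pop; stack = (
pos 23: ')' matches '('; pop; stack = (empty)
pos 24: push '('; stack = (
pos 25: ')' matches '('; pop; stack = (empty)
pos 26: push '['; stack = [
pos 27: ']' matches '['; pop; stack = (empty)
pos 28: push '['; stack = [
pos 29: push '('; stack = [(
pos 30: ')' matches '('; pop; stack = [
pos 31: ']' matches '['; pop; stack = (empty)
pos 32: saw closer '}' but stack is empty → INVALID
Verdict: unmatched closer '}' at position 32 → no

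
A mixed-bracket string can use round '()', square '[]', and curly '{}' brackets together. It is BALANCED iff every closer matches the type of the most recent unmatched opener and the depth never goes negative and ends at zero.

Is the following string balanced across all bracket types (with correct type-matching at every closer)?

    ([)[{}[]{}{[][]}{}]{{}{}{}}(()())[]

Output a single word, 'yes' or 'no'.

Answer: no

Derivation:
pos 0: push '('; stack = (
pos 1: push '['; stack = ([
pos 2: saw closer ')' but top of stack is '[' (expected ']') → INVALID
Verdict: type mismatch at position 2: ')' closes '[' → no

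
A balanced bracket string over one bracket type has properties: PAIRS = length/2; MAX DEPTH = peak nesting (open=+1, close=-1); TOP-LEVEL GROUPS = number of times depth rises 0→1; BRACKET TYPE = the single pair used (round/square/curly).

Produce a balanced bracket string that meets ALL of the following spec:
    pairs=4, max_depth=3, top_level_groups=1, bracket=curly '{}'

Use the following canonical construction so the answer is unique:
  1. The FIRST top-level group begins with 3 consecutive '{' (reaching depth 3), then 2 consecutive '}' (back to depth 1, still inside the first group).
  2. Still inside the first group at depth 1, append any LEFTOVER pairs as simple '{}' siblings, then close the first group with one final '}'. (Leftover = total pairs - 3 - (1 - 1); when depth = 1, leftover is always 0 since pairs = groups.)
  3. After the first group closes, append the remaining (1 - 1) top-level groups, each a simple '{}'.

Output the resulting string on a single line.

Spec: pairs=4 depth=3 groups=1
Leftover pairs = 4 - 3 - (1-1) = 1
First group: deep chain of depth 3 + 1 sibling pairs
Remaining 0 groups: simple '{}' each

Answer: {{{}}{}}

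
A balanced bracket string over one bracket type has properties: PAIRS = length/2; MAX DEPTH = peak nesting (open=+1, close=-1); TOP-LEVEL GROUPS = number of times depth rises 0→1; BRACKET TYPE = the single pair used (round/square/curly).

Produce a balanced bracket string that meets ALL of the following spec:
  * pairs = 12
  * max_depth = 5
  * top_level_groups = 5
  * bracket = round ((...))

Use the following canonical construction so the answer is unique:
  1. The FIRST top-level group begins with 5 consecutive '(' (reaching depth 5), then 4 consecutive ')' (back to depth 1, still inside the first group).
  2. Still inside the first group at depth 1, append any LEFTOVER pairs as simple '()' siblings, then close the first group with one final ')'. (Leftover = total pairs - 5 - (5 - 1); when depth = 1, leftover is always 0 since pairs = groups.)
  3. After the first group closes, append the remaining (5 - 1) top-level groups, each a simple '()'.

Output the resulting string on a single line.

Answer: ((((())))()()())()()()()

Derivation:
Spec: pairs=12 depth=5 groups=5
Leftover pairs = 12 - 5 - (5-1) = 3
First group: deep chain of depth 5 + 3 sibling pairs
Remaining 4 groups: simple '()' each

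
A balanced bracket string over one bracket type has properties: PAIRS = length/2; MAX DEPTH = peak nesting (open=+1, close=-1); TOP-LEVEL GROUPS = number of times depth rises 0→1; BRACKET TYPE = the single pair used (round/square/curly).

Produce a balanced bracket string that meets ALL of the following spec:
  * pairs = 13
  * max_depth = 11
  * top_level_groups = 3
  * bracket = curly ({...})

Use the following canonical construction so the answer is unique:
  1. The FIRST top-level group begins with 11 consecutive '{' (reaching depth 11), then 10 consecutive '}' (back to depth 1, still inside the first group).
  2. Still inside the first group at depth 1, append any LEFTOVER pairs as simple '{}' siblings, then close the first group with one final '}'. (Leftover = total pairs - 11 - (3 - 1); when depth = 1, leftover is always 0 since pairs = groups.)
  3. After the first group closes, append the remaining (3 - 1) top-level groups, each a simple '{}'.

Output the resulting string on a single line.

Answer: {{{{{{{{{{{}}}}}}}}}}}{}{}

Derivation:
Spec: pairs=13 depth=11 groups=3
Leftover pairs = 13 - 11 - (3-1) = 0
First group: deep chain of depth 11 + 0 sibling pairs
Remaining 2 groups: simple '{}' each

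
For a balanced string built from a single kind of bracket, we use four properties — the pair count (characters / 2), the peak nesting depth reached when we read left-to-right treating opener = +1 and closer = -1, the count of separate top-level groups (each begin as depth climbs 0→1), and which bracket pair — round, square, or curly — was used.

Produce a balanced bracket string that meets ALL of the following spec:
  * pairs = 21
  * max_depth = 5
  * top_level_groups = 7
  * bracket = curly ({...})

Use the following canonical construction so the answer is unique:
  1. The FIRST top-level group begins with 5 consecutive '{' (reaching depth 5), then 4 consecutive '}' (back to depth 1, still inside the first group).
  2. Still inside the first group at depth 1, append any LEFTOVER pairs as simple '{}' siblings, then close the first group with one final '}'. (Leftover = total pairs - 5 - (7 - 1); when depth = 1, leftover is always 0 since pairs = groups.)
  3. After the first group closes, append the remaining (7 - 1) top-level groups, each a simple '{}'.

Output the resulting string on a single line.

Spec: pairs=21 depth=5 groups=7
Leftover pairs = 21 - 5 - (7-1) = 10
First group: deep chain of depth 5 + 10 sibling pairs
Remaining 6 groups: simple '{}' each

Answer: {{{{{}}}}{}{}{}{}{}{}{}{}{}{}}{}{}{}{}{}{}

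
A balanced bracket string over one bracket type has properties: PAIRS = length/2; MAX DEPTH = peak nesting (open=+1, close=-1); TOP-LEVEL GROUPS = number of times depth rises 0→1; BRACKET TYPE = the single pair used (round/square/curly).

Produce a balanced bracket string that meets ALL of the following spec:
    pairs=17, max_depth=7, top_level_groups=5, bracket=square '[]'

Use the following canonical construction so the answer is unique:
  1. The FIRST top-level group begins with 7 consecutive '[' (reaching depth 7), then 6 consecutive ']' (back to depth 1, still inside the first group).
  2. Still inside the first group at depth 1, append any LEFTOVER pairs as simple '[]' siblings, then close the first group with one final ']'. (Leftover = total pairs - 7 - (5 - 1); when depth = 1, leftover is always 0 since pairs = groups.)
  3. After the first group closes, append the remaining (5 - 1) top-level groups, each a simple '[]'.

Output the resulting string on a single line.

Spec: pairs=17 depth=7 groups=5
Leftover pairs = 17 - 7 - (5-1) = 6
First group: deep chain of depth 7 + 6 sibling pairs
Remaining 4 groups: simple '[]' each

Answer: [[[[[[[]]]]]][][][][][][]][][][][]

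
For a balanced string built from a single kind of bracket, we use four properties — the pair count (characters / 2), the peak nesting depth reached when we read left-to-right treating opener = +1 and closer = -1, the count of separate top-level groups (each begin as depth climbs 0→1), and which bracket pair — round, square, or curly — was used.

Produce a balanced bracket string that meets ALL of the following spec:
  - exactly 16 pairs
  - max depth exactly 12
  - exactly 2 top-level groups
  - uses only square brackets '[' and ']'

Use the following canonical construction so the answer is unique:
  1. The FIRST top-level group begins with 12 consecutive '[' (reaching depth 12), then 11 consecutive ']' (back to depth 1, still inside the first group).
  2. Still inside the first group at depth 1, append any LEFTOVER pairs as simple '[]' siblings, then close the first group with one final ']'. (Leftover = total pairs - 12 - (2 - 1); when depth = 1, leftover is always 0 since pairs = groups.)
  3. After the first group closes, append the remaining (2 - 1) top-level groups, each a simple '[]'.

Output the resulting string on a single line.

Answer: [[[[[[[[[[[[]]]]]]]]]]][][][]][]

Derivation:
Spec: pairs=16 depth=12 groups=2
Leftover pairs = 16 - 12 - (2-1) = 3
First group: deep chain of depth 12 + 3 sibling pairs
Remaining 1 groups: simple '[]' each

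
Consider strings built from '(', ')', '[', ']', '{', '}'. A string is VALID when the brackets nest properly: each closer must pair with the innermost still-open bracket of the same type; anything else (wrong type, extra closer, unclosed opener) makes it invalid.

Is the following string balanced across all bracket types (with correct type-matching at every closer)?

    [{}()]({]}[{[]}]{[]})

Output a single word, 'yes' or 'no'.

pos 0: push '['; stack = [
pos 1: push '{'; stack = [{
pos 2: '}' matches '{'; pop; stack = [
pos 3: push '('; stack = [(
pos 4: ')' matches '('; pop; stack = [
pos 5: ']' matches '['; pop; stack = (empty)
pos 6: push '('; stack = (
pos 7: push '{'; stack = ({
pos 8: saw closer ']' but top of stack is '{' (expected '}') → INVALID
Verdict: type mismatch at position 8: ']' closes '{' → no

Answer: no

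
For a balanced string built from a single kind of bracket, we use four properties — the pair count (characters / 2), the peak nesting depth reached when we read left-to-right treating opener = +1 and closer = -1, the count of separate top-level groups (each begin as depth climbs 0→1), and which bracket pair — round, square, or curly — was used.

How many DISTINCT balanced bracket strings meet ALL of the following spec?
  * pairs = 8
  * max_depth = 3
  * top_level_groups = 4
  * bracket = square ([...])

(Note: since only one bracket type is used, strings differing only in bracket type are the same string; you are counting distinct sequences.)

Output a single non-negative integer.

Answer: 94

Derivation:
Spec: pairs=8 depth=3 groups=4
Count(depth <= 3) = 129
Count(depth <= 2) = 35
Count(depth == 3) = 129 - 35 = 94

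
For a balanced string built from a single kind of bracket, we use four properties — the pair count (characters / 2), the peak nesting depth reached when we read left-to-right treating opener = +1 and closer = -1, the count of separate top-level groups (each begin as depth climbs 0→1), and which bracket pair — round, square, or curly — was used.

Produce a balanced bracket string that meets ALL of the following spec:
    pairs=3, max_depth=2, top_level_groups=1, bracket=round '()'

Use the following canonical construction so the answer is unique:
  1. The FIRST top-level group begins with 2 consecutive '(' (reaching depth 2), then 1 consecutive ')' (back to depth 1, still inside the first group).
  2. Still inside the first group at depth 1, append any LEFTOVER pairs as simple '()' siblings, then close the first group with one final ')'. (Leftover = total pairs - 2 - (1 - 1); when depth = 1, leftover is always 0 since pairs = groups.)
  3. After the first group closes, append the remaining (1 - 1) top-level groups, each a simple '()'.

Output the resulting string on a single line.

Answer: (()())

Derivation:
Spec: pairs=3 depth=2 groups=1
Leftover pairs = 3 - 2 - (1-1) = 1
First group: deep chain of depth 2 + 1 sibling pairs
Remaining 0 groups: simple '()' each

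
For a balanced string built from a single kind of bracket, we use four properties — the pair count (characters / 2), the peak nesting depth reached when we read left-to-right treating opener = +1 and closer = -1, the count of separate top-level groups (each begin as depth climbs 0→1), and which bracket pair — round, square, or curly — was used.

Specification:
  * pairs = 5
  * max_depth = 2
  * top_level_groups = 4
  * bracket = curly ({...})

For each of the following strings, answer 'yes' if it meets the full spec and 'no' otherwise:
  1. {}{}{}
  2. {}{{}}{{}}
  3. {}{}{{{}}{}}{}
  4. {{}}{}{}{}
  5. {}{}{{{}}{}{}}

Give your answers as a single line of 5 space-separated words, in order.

Answer: no no no yes no

Derivation:
String 1 '{}{}{}': depth seq [1 0 1 0 1 0]
  -> pairs=3 depth=1 groups=3 -> no
String 2 '{}{{}}{{}}': depth seq [1 0 1 2 1 0 1 2 1 0]
  -> pairs=5 depth=2 groups=3 -> no
String 3 '{}{}{{{}}{}}{}': depth seq [1 0 1 0 1 2 3 2 1 2 1 0 1 0]
  -> pairs=7 depth=3 groups=4 -> no
String 4 '{{}}{}{}{}': depth seq [1 2 1 0 1 0 1 0 1 0]
  -> pairs=5 depth=2 groups=4 -> yes
String 5 '{}{}{{{}}{}{}}': depth seq [1 0 1 0 1 2 3 2 1 2 1 2 1 0]
  -> pairs=7 depth=3 groups=3 -> no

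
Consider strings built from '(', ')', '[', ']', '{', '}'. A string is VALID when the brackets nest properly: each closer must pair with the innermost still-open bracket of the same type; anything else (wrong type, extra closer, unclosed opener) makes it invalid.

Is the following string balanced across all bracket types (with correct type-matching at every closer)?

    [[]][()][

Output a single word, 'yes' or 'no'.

Answer: no

Derivation:
pos 0: push '['; stack = [
pos 1: push '['; stack = [[
pos 2: ']' matches '['; pop; stack = [
pos 3: ']' matches '['; pop; stack = (empty)
pos 4: push '['; stack = [
pos 5: push '('; stack = [(
pos 6: ')' matches '('; pop; stack = [
pos 7: ']' matches '['; pop; stack = (empty)
pos 8: push '['; stack = [
end: stack still non-empty ([) → INVALID
Verdict: unclosed openers at end: [ → no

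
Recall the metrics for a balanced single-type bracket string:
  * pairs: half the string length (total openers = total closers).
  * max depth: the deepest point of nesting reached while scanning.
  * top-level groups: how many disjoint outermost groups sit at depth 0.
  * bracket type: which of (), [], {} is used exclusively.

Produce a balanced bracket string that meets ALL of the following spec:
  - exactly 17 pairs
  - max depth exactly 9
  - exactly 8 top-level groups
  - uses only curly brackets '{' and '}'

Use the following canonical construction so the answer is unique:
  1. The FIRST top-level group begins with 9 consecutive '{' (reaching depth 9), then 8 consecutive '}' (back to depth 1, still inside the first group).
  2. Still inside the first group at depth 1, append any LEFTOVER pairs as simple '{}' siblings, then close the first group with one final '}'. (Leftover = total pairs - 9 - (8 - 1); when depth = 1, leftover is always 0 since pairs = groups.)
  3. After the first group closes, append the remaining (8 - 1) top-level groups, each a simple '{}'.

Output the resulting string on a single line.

Spec: pairs=17 depth=9 groups=8
Leftover pairs = 17 - 9 - (8-1) = 1
First group: deep chain of depth 9 + 1 sibling pairs
Remaining 7 groups: simple '{}' each

Answer: {{{{{{{{{}}}}}}}}{}}{}{}{}{}{}{}{}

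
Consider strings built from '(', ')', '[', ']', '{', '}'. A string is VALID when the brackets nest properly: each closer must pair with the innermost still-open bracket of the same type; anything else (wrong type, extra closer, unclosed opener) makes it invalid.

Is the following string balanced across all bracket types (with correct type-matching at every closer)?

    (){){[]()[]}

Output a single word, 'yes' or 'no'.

Answer: no

Derivation:
pos 0: push '('; stack = (
pos 1: ')' matches '('; pop; stack = (empty)
pos 2: push '{'; stack = {
pos 3: saw closer ')' but top of stack is '{' (expected '}') → INVALID
Verdict: type mismatch at position 3: ')' closes '{' → no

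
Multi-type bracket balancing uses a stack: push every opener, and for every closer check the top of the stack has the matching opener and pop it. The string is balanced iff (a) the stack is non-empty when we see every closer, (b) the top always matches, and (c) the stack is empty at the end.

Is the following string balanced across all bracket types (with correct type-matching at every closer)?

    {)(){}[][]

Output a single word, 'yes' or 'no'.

pos 0: push '{'; stack = {
pos 1: saw closer ')' but top of stack is '{' (expected '}') → INVALID
Verdict: type mismatch at position 1: ')' closes '{' → no

Answer: no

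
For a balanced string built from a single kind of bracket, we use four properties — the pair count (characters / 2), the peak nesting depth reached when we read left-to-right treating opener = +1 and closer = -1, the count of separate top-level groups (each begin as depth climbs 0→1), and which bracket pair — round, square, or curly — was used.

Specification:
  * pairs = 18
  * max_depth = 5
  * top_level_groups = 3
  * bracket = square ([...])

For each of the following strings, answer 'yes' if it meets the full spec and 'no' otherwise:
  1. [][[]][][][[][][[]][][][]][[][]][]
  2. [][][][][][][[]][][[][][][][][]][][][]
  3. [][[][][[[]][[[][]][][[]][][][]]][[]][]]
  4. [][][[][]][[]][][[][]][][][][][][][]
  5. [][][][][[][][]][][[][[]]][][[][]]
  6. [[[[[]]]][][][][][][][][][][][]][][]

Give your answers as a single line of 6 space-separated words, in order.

String 1 '[][[]][][][[][][[]][][][]][[][]][]': depth seq [1 0 1 2 1 0 1 0 1 0 1 2 1 2 1 2 3 2 1 2 1 2 1 2 1 0 1 2 1 2 1 0 1 0]
  -> pairs=17 depth=3 groups=7 -> no
String 2 '[][][][][][][[]][][[][][][][][]][][][]': depth seq [1 0 1 0 1 0 1 0 1 0 1 0 1 2 1 0 1 0 1 2 1 2 1 2 1 2 1 2 1 2 1 0 1 0 1 0 1 0]
  -> pairs=19 depth=2 groups=12 -> no
String 3 '[][[][][[[]][[[][]][][[]][][][]]][[]][]]': depth seq [1 0 1 2 1 2 1 2 3 4 3 2 3 4 5 4 5 4 3 4 3 4 5 4 3 4 3 4 3 4 3 2 1 2 3 2 1 2 1 0]
  -> pairs=20 depth=5 groups=2 -> no
String 4 '[][][[][]][[]][][[][]][][][][][][][]': depth seq [1 0 1 0 1 2 1 2 1 0 1 2 1 0 1 0 1 2 1 2 1 0 1 0 1 0 1 0 1 0 1 0 1 0 1 0]
  -> pairs=18 depth=2 groups=13 -> no
String 5 '[][][][][[][][]][][[][[]]][][[][]]': depth seq [1 0 1 0 1 0 1 0 1 2 1 2 1 2 1 0 1 0 1 2 1 2 3 2 1 0 1 0 1 2 1 2 1 0]
  -> pairs=17 depth=3 groups=9 -> no
String 6 '[[[[[]]]][][][][][][][][][][][]][][]': depth seq [1 2 3 4 5 4 3 2 1 2 1 2 1 2 1 2 1 2 1 2 1 2 1 2 1 2 1 2 1 2 1 0 1 0 1 0]
  -> pairs=18 depth=5 groups=3 -> yes

Answer: no no no no no yes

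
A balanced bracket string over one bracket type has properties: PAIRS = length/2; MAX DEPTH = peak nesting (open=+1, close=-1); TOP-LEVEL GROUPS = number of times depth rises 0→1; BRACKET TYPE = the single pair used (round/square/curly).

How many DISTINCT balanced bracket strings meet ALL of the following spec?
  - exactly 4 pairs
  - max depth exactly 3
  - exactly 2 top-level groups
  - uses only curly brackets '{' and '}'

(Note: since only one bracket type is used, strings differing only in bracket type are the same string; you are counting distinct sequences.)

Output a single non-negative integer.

Spec: pairs=4 depth=3 groups=2
Count(depth <= 3) = 5
Count(depth <= 2) = 3
Count(depth == 3) = 5 - 3 = 2

Answer: 2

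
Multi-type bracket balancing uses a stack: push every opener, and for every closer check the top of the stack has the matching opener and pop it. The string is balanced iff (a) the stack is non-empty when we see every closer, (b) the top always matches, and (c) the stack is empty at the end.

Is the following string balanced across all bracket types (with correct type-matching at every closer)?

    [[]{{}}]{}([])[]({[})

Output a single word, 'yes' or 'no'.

pos 0: push '['; stack = [
pos 1: push '['; stack = [[
pos 2: ']' matches '['; pop; stack = [
pos 3: push '{'; stack = [{
pos 4: push '{'; stack = [{{
pos 5: '}' matches '{'; pop; stack = [{
pos 6: '}' matches '{'; pop; stack = [
pos 7: ']' matches '['; pop; stack = (empty)
pos 8: push '{'; stack = {
pos 9: '}' matches '{'; pop; stack = (empty)
pos 10: push '('; stack = (
pos 11: push '['; stack = ([
pos 12: ']' matches '['; pop; stack = (
pos 13: ')' matches '('; pop; stack = (empty)
pos 14: push '['; stack = [
pos 15: ']' matches '['; pop; stack = (empty)
pos 16: push '('; stack = (
pos 17: push '{'; stack = ({
pos 18: push '['; stack = ({[
pos 19: saw closer '}' but top of stack is '[' (expected ']') → INVALID
Verdict: type mismatch at position 19: '}' closes '[' → no

Answer: no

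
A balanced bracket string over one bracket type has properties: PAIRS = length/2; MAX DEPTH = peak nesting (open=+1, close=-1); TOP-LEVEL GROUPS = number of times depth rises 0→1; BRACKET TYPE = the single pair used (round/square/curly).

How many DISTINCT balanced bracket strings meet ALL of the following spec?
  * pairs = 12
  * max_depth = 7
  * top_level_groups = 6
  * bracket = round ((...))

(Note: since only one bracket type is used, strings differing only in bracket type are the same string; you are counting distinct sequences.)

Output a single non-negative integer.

Spec: pairs=12 depth=7 groups=6
Count(depth <= 7) = 6188
Count(depth <= 6) = 6182
Count(depth == 7) = 6188 - 6182 = 6

Answer: 6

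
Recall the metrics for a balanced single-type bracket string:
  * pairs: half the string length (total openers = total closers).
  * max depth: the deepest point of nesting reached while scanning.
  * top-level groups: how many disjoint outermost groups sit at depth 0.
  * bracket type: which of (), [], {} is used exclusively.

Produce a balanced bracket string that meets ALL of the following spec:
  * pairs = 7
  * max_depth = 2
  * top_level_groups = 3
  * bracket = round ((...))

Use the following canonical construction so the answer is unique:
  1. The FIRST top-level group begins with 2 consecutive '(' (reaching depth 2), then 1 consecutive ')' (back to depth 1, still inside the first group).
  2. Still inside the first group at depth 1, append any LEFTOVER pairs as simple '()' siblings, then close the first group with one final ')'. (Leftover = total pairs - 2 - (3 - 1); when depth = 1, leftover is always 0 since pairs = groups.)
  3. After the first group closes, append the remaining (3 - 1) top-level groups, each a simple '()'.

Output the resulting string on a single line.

Spec: pairs=7 depth=2 groups=3
Leftover pairs = 7 - 2 - (3-1) = 3
First group: deep chain of depth 2 + 3 sibling pairs
Remaining 2 groups: simple '()' each

Answer: (()()()())()()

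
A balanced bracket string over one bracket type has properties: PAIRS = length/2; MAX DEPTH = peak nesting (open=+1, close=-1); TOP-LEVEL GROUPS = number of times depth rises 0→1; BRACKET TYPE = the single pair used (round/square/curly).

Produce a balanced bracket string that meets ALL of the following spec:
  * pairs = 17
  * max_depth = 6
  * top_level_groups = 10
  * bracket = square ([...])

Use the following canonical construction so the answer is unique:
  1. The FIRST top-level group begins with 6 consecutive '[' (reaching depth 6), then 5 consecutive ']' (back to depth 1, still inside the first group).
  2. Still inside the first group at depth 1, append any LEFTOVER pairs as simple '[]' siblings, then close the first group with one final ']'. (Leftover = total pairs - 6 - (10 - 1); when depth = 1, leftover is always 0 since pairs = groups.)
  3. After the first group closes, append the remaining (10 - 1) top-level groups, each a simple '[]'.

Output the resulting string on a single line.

Answer: [[[[[[]]]]][][]][][][][][][][][][]

Derivation:
Spec: pairs=17 depth=6 groups=10
Leftover pairs = 17 - 6 - (10-1) = 2
First group: deep chain of depth 6 + 2 sibling pairs
Remaining 9 groups: simple '[]' each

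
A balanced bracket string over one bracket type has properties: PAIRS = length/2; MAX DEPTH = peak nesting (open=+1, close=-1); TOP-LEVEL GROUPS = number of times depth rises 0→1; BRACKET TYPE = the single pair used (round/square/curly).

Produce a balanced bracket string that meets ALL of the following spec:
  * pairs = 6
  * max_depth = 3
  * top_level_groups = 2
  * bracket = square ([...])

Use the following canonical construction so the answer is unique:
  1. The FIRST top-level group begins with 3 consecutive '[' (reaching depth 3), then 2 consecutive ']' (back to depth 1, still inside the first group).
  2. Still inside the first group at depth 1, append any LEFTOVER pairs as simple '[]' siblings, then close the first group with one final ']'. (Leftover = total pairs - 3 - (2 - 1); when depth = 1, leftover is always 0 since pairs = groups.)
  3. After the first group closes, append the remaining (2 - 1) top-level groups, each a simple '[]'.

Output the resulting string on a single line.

Answer: [[[]][][]][]

Derivation:
Spec: pairs=6 depth=3 groups=2
Leftover pairs = 6 - 3 - (2-1) = 2
First group: deep chain of depth 3 + 2 sibling pairs
Remaining 1 groups: simple '[]' each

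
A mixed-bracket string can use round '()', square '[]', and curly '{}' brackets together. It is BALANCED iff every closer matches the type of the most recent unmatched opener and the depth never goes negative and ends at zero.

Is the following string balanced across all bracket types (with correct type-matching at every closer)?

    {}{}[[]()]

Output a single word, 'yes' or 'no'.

Answer: yes

Derivation:
pos 0: push '{'; stack = {
pos 1: '}' matches '{'; pop; stack = (empty)
pos 2: push '{'; stack = {
pos 3: '}' matches '{'; pop; stack = (empty)
pos 4: push '['; stack = [
pos 5: push '['; stack = [[
pos 6: ']' matches '['; pop; stack = [
pos 7: push '('; stack = [(
pos 8: ')' matches '('; pop; stack = [
pos 9: ']' matches '['; pop; stack = (empty)
end: stack empty → VALID
Verdict: properly nested → yes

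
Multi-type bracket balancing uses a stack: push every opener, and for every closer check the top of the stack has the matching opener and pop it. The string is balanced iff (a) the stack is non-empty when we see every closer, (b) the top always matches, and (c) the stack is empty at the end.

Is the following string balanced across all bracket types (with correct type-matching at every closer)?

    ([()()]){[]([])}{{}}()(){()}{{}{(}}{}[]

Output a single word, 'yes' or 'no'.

pos 0: push '('; stack = (
pos 1: push '['; stack = ([
pos 2: push '('; stack = ([(
pos 3: ')' matches '('; pop; stack = ([
pos 4: push '('; stack = ([(
pos 5: ')' matches '('; pop; stack = ([
pos 6: ']' matches '['; pop; stack = (
pos 7: ')' matches '('; pop; stack = (empty)
pos 8: push '{'; stack = {
pos 9: push '['; stack = {[
pos 10: ']' matches '['; pop; stack = {
pos 11: push '('; stack = {(
pos 12: push '['; stack = {([
pos 13: ']' matches '['; pop; stack = {(
pos 14: ')' matches '('; pop; stack = {
pos 15: '}' matches '{'; pop; stack = (empty)
pos 16: push '{'; stack = {
pos 17: push '{'; stack = {{
pos 18: '}' matches '{'; pop; stack = {
pos 19: '}' matches '{'; pop; stack = (empty)
pos 20: push '('; stack = (
pos 21: ')' matches '('; pop; stack = (empty)
pos 22: push '('; stack = (
pos 23: ')' matches '('; pop; stack = (empty)
pos 24: push '{'; stack = {
pos 25: push '('; stack = {(
pos 26: ')' matches '('; pop; stack = {
pos 27: '}' matches '{'; pop; stack = (empty)
pos 28: push '{'; stack = {
pos 29: push '{'; stack = {{
pos 30: '}' matches '{'; pop; stack = {
pos 31: push '{'; stack = {{
pos 32: push '('; stack = {{(
pos 33: saw closer '}' but top of stack is '(' (expected ')') → INVALID
Verdict: type mismatch at position 33: '}' closes '(' → no

Answer: no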